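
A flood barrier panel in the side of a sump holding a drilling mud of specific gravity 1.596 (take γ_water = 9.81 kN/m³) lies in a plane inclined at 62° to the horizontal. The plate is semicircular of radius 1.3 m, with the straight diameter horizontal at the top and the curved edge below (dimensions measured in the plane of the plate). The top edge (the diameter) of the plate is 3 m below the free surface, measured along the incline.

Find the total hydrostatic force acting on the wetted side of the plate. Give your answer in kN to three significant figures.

F ≈ 130 kN

γ = 1.596 × 9.81 = 15.65676 kN/m³.
Let θ = 62° be the plate's angle to the horizontal; measure y along the incline from where the plane meets the free surface. Vertical depth h = y·sinθ with sinθ = 0.882948.
The centroid of a semicircle lies 4r/(3π) = 0.551737 m from the diameter, here below the top edge, so y_c = 3 + 0.551737 = 3.55174 m and h_c = 3.55174 × 0.882948 = 3.136 m.
A = πr²/2 = π × 1.3²/2 = 2.65465 m².
Resultant F = γ·h_c·A = 15.65676 × 3.136 × 2.65465 = 130.342 kN.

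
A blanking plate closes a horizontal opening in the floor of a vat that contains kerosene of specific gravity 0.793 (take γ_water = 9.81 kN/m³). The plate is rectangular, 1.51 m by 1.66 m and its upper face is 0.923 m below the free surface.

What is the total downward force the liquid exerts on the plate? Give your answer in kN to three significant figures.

F ≈ 18.0 kN

γ = 0.793 × 9.81 = 7.77933 kN/m³.
The plate is horizontal, so pressure is uniform at p = γ·h = 7.77933 × 0.923 = 7.18032 kN/m².
A = 1.51 × 1.66 = 2.5066 m².
F = p·A = 7.18032 × 2.5066 = 17.9982 kN.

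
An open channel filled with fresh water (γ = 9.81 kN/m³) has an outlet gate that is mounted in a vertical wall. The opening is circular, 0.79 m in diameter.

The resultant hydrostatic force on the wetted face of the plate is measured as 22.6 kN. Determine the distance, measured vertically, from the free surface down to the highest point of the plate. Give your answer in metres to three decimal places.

γ = 9.81 kN/m³.
A = π(0.395)² = 0.490167 m².
From F = γ·h_c·A, the centroid depth is h_c = 22.6/(9.81 × 0.490167) = 4.69997 m.
The centroid is at the centre, 0.395 m below the top of the plate, so the highest point sits at h_top = 4.69997 − 0.395 = 4.30497 m below the surface.

d_top ≈ 4.305 m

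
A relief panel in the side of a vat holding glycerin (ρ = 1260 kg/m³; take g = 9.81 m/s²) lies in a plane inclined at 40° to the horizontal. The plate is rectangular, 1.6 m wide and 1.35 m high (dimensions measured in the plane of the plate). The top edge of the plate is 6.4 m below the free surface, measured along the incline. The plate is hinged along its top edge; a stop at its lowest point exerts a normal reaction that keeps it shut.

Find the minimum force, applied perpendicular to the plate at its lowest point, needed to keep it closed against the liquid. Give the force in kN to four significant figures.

P ≈ 62.64 kN

γ = ρg = 1260 × 9.81 / 1000 = 12.3606 kN/m³.
Let θ = 40° be the plate's angle to the horizontal; measure y along the incline from where the plane meets the free surface. Vertical depth h = y·sinθ with sinθ = 0.642788.
The centroid lies 1.35/2 = 0.675 m below the top edge, so y_c = 6.4 + 0.675 = 7.075 m and h_c = 7.075 × 0.642788 = 4.54773 m.
A = 1.6 × 1.35 = 2.16 m².
Resultant F = γ·h_c·A = 12.3606 × 4.54773 × 2.16 = 121.419 kN.
I_c = b·h³/12 = 1.6 × 1.35³/12 = 0.32805 m⁴.
Centre of pressure: y_p = y_c + I_c/(y_c·A) = 7.075 + 0.32805/(7.075 × 2.16) = 7.075 + 0.0214664 = 7.09647 m along the plane.
The resultant acts 0.675 + 0.0214664 = 0.696466 m (along the plate) below the hinge at the top edge, so the moment about the hinge is M = F × 0.696466 = 121.419 × 0.696466 = 84.5642 kN·m.
A normal force at the bottom, 1.35 m from the hinge, must supply this moment: P = 84.5642/1.35 = 62.6401 kN.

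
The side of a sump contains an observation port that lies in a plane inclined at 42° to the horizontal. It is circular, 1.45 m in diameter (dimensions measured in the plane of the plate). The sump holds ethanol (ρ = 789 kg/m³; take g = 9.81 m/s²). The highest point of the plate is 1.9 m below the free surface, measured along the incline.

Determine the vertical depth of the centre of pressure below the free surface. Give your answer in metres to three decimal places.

h_p = 1.790 m

γ = ρg = 789 × 9.81 / 1000 = 7.74009 kN/m³.
Let θ = 42° be the plate's angle to the horizontal; measure y along the incline from where the plane meets the free surface. Vertical depth h = y·sinθ with sinθ = 0.669131.
The centroid is at the centre, 0.725 m below the top of the plate, so y_c = 1.9 + 0.725 = 2.625 m and h_c = 2.625 × 0.669131 = 1.75647 m.
A = π(0.725)² = 1.6513 m².
Resultant F = γ·h_c·A = 7.74009 × 1.75647 × 1.6513 = 22.4498 kN.
I_c = πr⁴/4 = π × 0.725⁴/4 = 0.216991 m⁴.
Centre of pressure: y_p = y_c + I_c/(y_c·A) = 2.625 + 0.216991/(2.625 × 1.6513) = 2.625 + 0.0500595 = 2.67506 m along the plane.
Vertically, h_p = y_p·sinθ = 2.67506 × 0.669131 = 1.78997 m.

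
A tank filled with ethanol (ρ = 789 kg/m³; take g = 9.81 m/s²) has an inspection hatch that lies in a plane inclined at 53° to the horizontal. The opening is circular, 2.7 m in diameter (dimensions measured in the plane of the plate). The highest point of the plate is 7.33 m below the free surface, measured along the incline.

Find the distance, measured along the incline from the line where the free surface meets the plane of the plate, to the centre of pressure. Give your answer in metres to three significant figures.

γ = ρg = 789 × 9.81 / 1000 = 7.74009 kN/m³.
Let θ = 53° be the plate's angle to the horizontal; measure y along the incline from where the plane meets the free surface. Vertical depth h = y·sinθ with sinθ = 0.798636.
The centroid is at the centre, 1.35 m below the top of the plate, so y_c = 7.33 + 1.35 = 8.68 m and h_c = 8.68 × 0.798636 = 6.93216 m.
A = π(1.35)² = 5.72555 m².
Resultant F = γ·h_c·A = 7.74009 × 6.93216 × 5.72555 = 307.207 kN.
I_c = πr⁴/4 = π × 1.35⁴/4 = 2.6087 m⁴.
Centre of pressure: y_p = y_c + I_c/(y_c·A) = 8.68 + 2.6087/(8.68 × 5.72555) = 8.68 + 0.0524913 = 8.73249 m along the plane.

y_p = 8.73 m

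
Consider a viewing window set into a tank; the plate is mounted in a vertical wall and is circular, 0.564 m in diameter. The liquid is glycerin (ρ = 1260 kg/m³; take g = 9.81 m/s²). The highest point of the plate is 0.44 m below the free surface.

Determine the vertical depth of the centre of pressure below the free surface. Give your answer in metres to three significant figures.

h_p = 0.750 m

γ = ρg = 1260 × 9.81 / 1000 = 12.3606 kN/m³.
The centroid is at the centre, 0.282 m below the top of the plate, so the centroid depth is h_c = 0.44 + 0.282 = 0.722 m.
A = π(0.282)² = 0.249832 m².
Resultant F = γ·h_c·A = 12.3606 × 0.722 × 0.249832 = 2.22959 kN.
I_c = πr⁴/4 = π × 0.282⁴/4 = 0.00496691 m⁴.
Centre of pressure: y_p = y_c + I_c/(y_c·A) = 0.722 + 0.00496691/(0.722 × 0.249832) = 0.722 + 0.027536 = 0.749536 m along the plane.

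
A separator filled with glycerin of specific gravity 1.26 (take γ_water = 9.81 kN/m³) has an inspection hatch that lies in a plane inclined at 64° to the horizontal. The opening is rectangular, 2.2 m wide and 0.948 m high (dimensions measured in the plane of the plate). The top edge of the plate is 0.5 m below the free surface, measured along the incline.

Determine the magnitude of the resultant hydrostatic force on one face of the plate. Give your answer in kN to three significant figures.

γ = 1.26 × 9.81 = 12.3606 kN/m³.
Let θ = 64° be the plate's angle to the horizontal; measure y along the incline from where the plane meets the free surface. Vertical depth h = y·sinθ with sinθ = 0.898794.
The centroid lies 0.948/2 = 0.474 m below the top edge, so y_c = 0.5 + 0.474 = 0.974 m and h_c = 0.974 × 0.898794 = 0.875425 m.
A = 2.2 × 0.948 = 2.0856 m².
Resultant F = γ·h_c·A = 12.3606 × 0.875425 × 2.0856 = 22.5678 kN.

F ≈ 22.6 kN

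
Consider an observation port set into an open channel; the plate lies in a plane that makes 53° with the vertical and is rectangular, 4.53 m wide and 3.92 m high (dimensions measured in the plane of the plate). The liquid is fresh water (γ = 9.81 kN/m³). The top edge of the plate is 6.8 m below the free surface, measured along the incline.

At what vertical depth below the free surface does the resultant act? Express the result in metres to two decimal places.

h_p = 5.36 m

γ = 9.81 kN/m³.
The plate makes 53° with the vertical, i.e. θ = 90° − 53° = 37° to the horizontal. Measuring y along the incline from the free-surface line, vertical depth h = y·sinθ with sinθ = 0.601815.
The centroid lies 3.92/2 = 1.96 m below the top edge, so y_c = 6.8 + 1.96 = 8.76 m and h_c = 8.76 × 0.601815 = 5.2719 m.
A = 4.53 × 3.92 = 17.7576 m².
Resultant F = γ·h_c·A = 9.81 × 5.2719 × 17.7576 = 918.376 kN.
I_c = b·h³/12 = 4.53 × 3.92³/12 = 22.7392 m⁴.
Centre of pressure: y_p = y_c + I_c/(y_c·A) = 8.76 + 22.7392/(8.76 × 17.7576) = 8.76 + 0.14618 = 8.90618 m along the plane.
Vertically, h_p = y_p·sinθ = 8.90618 × 0.601815 = 5.35987 m.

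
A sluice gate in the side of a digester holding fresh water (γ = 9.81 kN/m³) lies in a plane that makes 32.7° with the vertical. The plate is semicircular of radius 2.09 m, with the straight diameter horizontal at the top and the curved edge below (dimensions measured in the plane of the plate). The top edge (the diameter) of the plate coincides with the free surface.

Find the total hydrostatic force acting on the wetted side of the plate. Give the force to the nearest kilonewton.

γ = 9.81 kN/m³.
The plate makes 32.7° with the vertical, i.e. θ = 90° − 32.7° = 57.3° to the horizontal. Measuring y along the incline from the free-surface line, vertical depth h = y·sinθ with sinθ = 0.841511.
The centroid of a semicircle lies 4r/(3π) = 0.887024 m from the diameter, here below the top edge, so y_c = 0.887024 m and h_c = 0.887024 × 0.841511 = 0.74644 m.
A = πr²/2 = π × 2.09²/2 = 6.8614 m².
Resultant F = γ·h_c·A = 9.81 × 0.74644 × 6.8614 = 50.2431 kN.

F ≈ 50 kN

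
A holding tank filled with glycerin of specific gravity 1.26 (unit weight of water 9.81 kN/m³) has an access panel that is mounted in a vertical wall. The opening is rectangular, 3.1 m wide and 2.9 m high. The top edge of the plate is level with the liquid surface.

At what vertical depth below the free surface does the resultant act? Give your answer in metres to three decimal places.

h_p = 1.933 m

γ = 1.26 × 9.81 = 12.3606 kN/m³.
The centroid lies 2.9/2 = 1.45 m below the top edge, so the centroid depth is h_c = 1.45 m.
A = 3.1 × 2.9 = 8.99 m².
Resultant F = γ·h_c·A = 12.3606 × 1.45 × 8.99 = 161.127 kN.
I_c = b·h³/12 = 3.1 × 2.9³/12 = 6.30049 m⁴.
Centre of pressure: y_p = y_c + I_c/(y_c·A) = 1.45 + 6.30049/(1.45 × 8.99) = 1.45 + 0.483333 = 1.93333 m along the plane.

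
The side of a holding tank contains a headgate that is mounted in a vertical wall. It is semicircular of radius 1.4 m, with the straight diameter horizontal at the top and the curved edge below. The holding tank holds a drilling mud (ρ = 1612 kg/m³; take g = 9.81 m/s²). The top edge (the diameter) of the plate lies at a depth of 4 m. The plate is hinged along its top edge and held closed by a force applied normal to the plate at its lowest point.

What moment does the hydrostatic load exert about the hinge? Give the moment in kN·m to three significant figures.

M ≈ 140 kN·m

γ = ρg = 1612 × 9.81 / 1000 = 15.81372 kN/m³.
The centroid of a semicircle lies 4r/(3π) = 0.594178 m from the diameter, here below the top edge, so the centroid depth is h_c = 4 + 0.594178 = 4.59418 m.
A = πr²/2 = π × 1.4²/2 = 3.07876 m².
Resultant F = γ·h_c·A = 15.81372 × 4.59418 × 3.07876 = 223.675 kN.
I_c = (π/8 − 8/(9π))·r⁴ = 0.109757 × 1.4⁴ = 0.421642 m⁴.
Centre of pressure: y_p = y_c + I_c/(y_c·A) = 4.59418 + 0.421642/(4.59418 × 3.07876) = 4.59418 + 0.0298099 = 4.62399 m along the plane.
The resultant acts 0.594178 + 0.0298099 = 0.623988 m (along the plate) below the hinge at the top edge, so the moment about the hinge is M = F × 0.623988 = 223.675 × 0.623988 = 139.571 kN·m.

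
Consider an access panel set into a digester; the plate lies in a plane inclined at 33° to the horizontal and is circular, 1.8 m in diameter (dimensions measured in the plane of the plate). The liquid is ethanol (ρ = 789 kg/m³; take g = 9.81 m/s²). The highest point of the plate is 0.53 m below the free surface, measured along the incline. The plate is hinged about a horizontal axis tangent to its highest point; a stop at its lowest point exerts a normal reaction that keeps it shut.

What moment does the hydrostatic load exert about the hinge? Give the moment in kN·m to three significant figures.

γ = ρg = 789 × 9.81 / 1000 = 7.74009 kN/m³.
Let θ = 33° be the plate's angle to the horizontal; measure y along the incline from where the plane meets the free surface. Vertical depth h = y·sinθ with sinθ = 0.544639.
The centroid is at the centre, 0.9 m below the top of the plate, so y_c = 0.53 + 0.9 = 1.43 m and h_c = 1.43 × 0.544639 = 0.778834 m.
A = π(0.9)² = 2.54469 m².
Resultant F = γ·h_c·A = 7.74009 × 0.778834 × 2.54469 = 15.34 kN.
I_c = πr⁴/4 = π × 0.9⁴/4 = 0.5153 m⁴.
Centre of pressure: y_p = y_c + I_c/(y_c·A) = 1.43 + 0.5153/(1.43 × 2.54469) = 1.43 + 0.141608 = 1.57161 m along the plane.
The resultant acts 0.9 + 0.141608 = 1.04161 m (along the plate) below the hinge at the top edge, so the moment about the hinge is M = F × 1.04161 = 15.34 × 1.04161 = 15.9783 kN·m.

M ≈ 16.0 kN·m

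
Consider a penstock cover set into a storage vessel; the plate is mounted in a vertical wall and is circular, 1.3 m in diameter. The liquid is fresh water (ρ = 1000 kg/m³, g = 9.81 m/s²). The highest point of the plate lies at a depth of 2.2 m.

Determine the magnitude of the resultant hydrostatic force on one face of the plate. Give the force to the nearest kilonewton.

γ = ρg = 1000 × 9.81 = 9810 N/m³ = 9.81 kN/m³.
The centroid is at the centre, 0.65 m below the top of the plate, so the centroid depth is h_c = 2.2 + 0.65 = 2.85 m.
A = π(0.65)² = 1.32732 m².
Resultant F = γ·h_c·A = 9.81 × 2.85 × 1.32732 = 37.1099 kN.

F ≈ 37 kN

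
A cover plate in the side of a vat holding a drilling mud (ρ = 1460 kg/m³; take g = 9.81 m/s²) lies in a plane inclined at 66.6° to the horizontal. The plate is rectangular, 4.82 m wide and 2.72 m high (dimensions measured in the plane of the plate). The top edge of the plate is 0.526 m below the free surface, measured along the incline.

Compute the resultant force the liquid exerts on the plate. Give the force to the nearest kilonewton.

F ≈ 325 kN

γ = ρg = 1460 × 9.81 / 1000 = 14.3226 kN/m³.
Let θ = 66.6° be the plate's angle to the horizontal; measure y along the incline from where the plane meets the free surface. Vertical depth h = y·sinθ with sinθ = 0.917755.
The centroid lies 2.72/2 = 1.36 m below the top edge, so y_c = 0.526 + 1.36 = 1.886 m and h_c = 1.886 × 0.917755 = 1.73089 m.
A = 4.82 × 2.72 = 13.1104 m².
Resultant F = γ·h_c·A = 14.3226 × 1.73089 × 13.1104 = 325.018 kN.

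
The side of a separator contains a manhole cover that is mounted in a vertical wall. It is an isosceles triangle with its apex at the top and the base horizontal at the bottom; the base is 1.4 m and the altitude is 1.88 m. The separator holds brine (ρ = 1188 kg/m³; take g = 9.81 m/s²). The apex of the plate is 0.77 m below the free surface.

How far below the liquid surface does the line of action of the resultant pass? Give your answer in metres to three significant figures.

γ = ρg = 1188 × 9.81 / 1000 = 11.65428 kN/m³.
With the apex up, the centroid sits 2h/3 = 2 × 1.88/3 = 1.25333 m below the apex, so the centroid depth is h_c = 0.77 + 1.25333 = 2.02333 m.
A = ½ × 1.4 × 1.88 = 1.316 m².
Resultant F = γ·h_c·A = 11.65428 × 2.02333 × 1.316 = 31.0319 kN.
I_c = b·h³/36 = 1.4 × 1.88³/36 = 0.258404 m⁴.
Centre of pressure: y_p = y_c + I_c/(y_c·A) = 2.02333 + 0.258404/(2.02333 × 1.316) = 2.02333 + 0.0970458 = 2.12038 m along the plane.

h_p = 2.12 m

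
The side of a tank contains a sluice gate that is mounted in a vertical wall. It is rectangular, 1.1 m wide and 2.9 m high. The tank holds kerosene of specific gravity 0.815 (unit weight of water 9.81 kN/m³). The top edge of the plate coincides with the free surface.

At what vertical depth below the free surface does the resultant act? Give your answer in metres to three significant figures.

h_p = 1.93 m

γ = 0.815 × 9.81 = 7.99515 kN/m³.
The centroid lies 2.9/2 = 1.45 m below the top edge, so the centroid depth is h_c = 1.45 m.
A = 1.1 × 2.9 = 3.19 m².
Resultant F = γ·h_c·A = 7.99515 × 1.45 × 3.19 = 36.9816 kN.
I_c = b·h³/12 = 1.1 × 2.9³/12 = 2.23566 m⁴.
Centre of pressure: y_p = y_c + I_c/(y_c·A) = 1.45 + 2.23566/(1.45 × 3.19) = 1.45 + 0.483334 = 1.93333 m along the plane.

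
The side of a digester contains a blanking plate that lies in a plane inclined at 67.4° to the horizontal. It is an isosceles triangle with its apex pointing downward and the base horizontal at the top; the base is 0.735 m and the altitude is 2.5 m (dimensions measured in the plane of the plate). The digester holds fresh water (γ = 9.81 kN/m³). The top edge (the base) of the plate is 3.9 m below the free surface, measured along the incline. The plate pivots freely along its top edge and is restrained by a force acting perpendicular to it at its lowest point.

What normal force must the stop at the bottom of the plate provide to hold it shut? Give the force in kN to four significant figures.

P ≈ 14.28 kN

γ = 9.81 kN/m³.
Let θ = 67.4° be the plate's angle to the horizontal; measure y along the incline from where the plane meets the free surface. Vertical depth h = y·sinθ with sinθ = 0.923210.
With the apex down, the centroid sits h/3 = 2.5/3 = 0.833333 m below the base (the top edge), so y_c = 3.9 + 0.833333 = 4.73333 m and h_c = 4.73333 × 0.923210 = 4.36986 m.
A = ½ × 0.735 × 2.5 = 0.91875 m².
Resultant F = γ·h_c·A = 9.81 × 4.36986 × 0.91875 = 39.3853 kN.
I_c = b·h³/36 = 0.735 × 2.5³/36 = 0.31901 m⁴.
Centre of pressure: y_p = y_c + I_c/(y_c·A) = 4.73333 + 0.31901/(4.73333 × 0.91875) = 4.73333 + 0.0733568 = 4.80669 m along the plane.
The resultant acts 0.833333 + 0.0733568 = 0.90669 m (along the plate) below the hinge at the top edge, so the moment about the hinge is M = F × 0.90669 = 39.3853 × 0.90669 = 35.7103 kN·m.
A normal force at the bottom, 2.5 m from the hinge, must supply this moment: P = 35.7103/2.5 = 14.2841 kN.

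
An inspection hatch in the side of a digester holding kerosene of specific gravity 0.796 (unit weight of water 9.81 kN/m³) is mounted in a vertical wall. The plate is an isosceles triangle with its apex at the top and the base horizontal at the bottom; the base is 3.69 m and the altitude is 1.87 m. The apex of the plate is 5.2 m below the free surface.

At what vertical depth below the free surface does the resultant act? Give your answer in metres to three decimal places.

h_p = 6.477 m

γ = 0.796 × 9.81 = 7.80876 kN/m³.
With the apex up, the centroid sits 2h/3 = 2 × 1.87/3 = 1.24667 m below the apex, so the centroid depth is h_c = 5.2 + 1.24667 = 6.44667 m.
A = ½ × 3.69 × 1.87 = 3.45015 m².
Resultant F = γ·h_c·A = 7.80876 × 6.44667 × 3.45015 = 173.682 kN.
I_c = b·h³/36 = 3.69 × 1.87³/36 = 0.670268 m⁴.
Centre of pressure: y_p = y_c + I_c/(y_c·A) = 6.44667 + 0.670268/(6.44667 × 3.45015) = 6.44667 + 0.0301353 = 6.47681 m along the plane.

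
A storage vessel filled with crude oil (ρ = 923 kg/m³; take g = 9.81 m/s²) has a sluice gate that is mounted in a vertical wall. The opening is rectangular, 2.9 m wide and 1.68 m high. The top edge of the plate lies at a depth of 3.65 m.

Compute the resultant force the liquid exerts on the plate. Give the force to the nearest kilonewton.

F ≈ 198 kN

γ = ρg = 923 × 9.81 / 1000 = 9.05463 kN/m³.
The centroid lies 1.68/2 = 0.84 m below the top edge, so the centroid depth is h_c = 3.65 + 0.84 = 4.49 m.
A = 2.9 × 1.68 = 4.872 m².
Resultant F = γ·h_c·A = 9.05463 × 4.49 × 4.872 = 198.073 kN.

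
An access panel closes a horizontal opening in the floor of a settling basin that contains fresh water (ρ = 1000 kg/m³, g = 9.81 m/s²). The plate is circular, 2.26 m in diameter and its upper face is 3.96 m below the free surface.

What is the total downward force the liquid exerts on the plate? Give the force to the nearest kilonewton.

F ≈ 156 kN

γ = ρg = 1000 × 9.81 = 9810 N/m³ = 9.81 kN/m³.
The plate is horizontal, so pressure is uniform at p = γ·h = 9.81 × 3.96 = 38.8476 kN/m².
A = π(1.13)² = 4.0115 m².
F = p·A = 38.8476 × 4.0115 = 155.837 kN.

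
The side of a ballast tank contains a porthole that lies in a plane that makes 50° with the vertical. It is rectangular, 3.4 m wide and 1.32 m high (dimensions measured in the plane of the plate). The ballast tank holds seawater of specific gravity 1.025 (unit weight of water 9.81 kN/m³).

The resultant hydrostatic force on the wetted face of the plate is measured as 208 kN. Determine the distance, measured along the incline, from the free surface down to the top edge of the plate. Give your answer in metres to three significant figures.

y_top ≈ 6.51 m

γ = 1.025 × 9.81 = 10.05525 kN/m³.
A = 3.4 × 1.32 = 4.488 m².
From F = γ·h_c·A, the centroid depth is h_c = 208/(10.05525 × 4.488) = 4.60912 m.
The plate makes 50° with the vertical, i.e. θ = 90° − 50° = 40° to the horizontal. Measuring y along the incline from the free-surface line, vertical depth h = y·sinθ with sinθ = 0.642788.
Along the incline, y_c = h_c/sinθ = 4.60912/0.642788 = 7.17051 m.
The centroid lies 1.32/2 = 0.66 m below the top edge, so the top edge sits at y_top = 7.17051 − 0.66 = 6.51051 m along the incline.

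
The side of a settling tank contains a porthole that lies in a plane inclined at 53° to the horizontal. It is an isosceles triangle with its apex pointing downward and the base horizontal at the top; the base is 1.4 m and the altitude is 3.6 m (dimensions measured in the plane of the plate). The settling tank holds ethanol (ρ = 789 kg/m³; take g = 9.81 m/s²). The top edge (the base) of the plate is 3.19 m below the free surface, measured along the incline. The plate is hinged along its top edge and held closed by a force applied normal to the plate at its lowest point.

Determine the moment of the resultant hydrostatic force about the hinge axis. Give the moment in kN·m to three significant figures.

M ≈ 93.3 kN·m

γ = ρg = 789 × 9.81 / 1000 = 7.74009 kN/m³.
Let θ = 53° be the plate's angle to the horizontal; measure y along the incline from where the plane meets the free surface. Vertical depth h = y·sinθ with sinθ = 0.798636.
With the apex down, the centroid sits h/3 = 3.6/3 = 1.2 m below the base (the top edge), so y_c = 3.19 + 1.2 = 4.39 m and h_c = 4.39 × 0.798636 = 3.50601 m.
A = ½ × 1.4 × 3.6 = 2.52 m².
Resultant F = γ·h_c·A = 7.74009 × 3.50601 × 2.52 = 68.3848 kN.
I_c = b·h³/36 = 1.4 × 3.6³/36 = 1.8144 m⁴.
Centre of pressure: y_p = y_c + I_c/(y_c·A) = 4.39 + 1.8144/(4.39 × 2.52) = 4.39 + 0.164009 = 4.55401 m along the plane.
The resultant acts 1.2 + 0.164009 = 1.36401 m (along the plate) below the hinge at the top edge, so the moment about the hinge is M = F × 1.36401 = 68.3848 × 1.36401 = 93.2776 kN·m.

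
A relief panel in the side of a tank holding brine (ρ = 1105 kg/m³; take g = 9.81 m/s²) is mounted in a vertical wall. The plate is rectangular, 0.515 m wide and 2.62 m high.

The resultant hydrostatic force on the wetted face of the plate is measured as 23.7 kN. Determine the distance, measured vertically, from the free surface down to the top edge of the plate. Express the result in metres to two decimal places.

γ = ρg = 1105 × 9.81 / 1000 = 10.84005 kN/m³.
A = 0.515 × 2.62 = 1.3493 m².
From F = γ·h_c·A, the centroid depth is h_c = 23.7/(10.84005 × 1.3493) = 1.62035 m.
The centroid lies 2.62/2 = 1.31 m below the top edge, so the top edge sits at h_top = 1.62035 − 1.31 = 0.31035 m below the surface.

d_top ≈ 0.31 m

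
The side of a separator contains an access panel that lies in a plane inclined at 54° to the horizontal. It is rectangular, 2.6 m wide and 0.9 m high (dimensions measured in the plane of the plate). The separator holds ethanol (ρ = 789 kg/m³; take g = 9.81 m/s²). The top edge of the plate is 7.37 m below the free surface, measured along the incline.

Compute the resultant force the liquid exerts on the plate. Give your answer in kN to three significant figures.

γ = ρg = 789 × 9.81 / 1000 = 7.74009 kN/m³.
Let θ = 54° be the plate's angle to the horizontal; measure y along the incline from where the plane meets the free surface. Vertical depth h = y·sinθ with sinθ = 0.809017.
The centroid lies 0.9/2 = 0.45 m below the top edge, so y_c = 7.37 + 0.45 = 7.82 m and h_c = 7.82 × 0.809017 = 6.32651 m.
A = 2.6 × 0.9 = 2.34 m².
Resultant F = γ·h_c·A = 7.74009 × 6.32651 × 2.34 = 114.585 kN.

F ≈ 115 kN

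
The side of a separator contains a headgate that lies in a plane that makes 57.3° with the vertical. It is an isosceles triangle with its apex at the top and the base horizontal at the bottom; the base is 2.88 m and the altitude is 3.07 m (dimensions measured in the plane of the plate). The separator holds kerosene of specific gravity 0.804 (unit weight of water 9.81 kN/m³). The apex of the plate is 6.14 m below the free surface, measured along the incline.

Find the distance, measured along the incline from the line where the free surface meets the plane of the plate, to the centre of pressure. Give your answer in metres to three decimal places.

γ = 0.804 × 9.81 = 7.88724 kN/m³.
The plate makes 57.3° with the vertical, i.e. θ = 90° − 57.3° = 32.7° to the horizontal. Measuring y along the incline from the free-surface line, vertical depth h = y·sinθ with sinθ = 0.540240.
With the apex up, the centroid sits 2h/3 = 2 × 3.07/3 = 2.04667 m below the apex, so y_c = 6.14 + 2.04667 = 8.18667 m and h_c = 8.18667 × 0.540240 = 4.42277 m.
A = ½ × 2.88 × 3.07 = 4.4208 m².
Resultant F = γ·h_c·A = 7.88724 × 4.42277 × 4.4208 = 154.213 kN.
I_c = b·h³/36 = 2.88 × 3.07³/36 = 2.31476 m⁴.
Centre of pressure: y_p = y_c + I_c/(y_c·A) = 8.18667 + 2.31476/(8.18667 × 4.4208) = 8.18667 + 0.0639584 = 8.25063 m along the plane.

y_p = 8.251 m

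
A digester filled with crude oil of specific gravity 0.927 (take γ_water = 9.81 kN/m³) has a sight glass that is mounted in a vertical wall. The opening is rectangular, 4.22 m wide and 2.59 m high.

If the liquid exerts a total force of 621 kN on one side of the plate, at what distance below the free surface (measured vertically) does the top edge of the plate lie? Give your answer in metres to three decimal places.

d_top ≈ 4.953 m

γ = 0.927 × 9.81 = 9.09387 kN/m³.
A = 4.22 × 2.59 = 10.9298 m².
From F = γ·h_c·A, the centroid depth is h_c = 621/(9.09387 × 10.9298) = 6.24785 m.
The centroid lies 2.59/2 = 1.295 m below the top edge, so the top edge sits at h_top = 6.24785 − 1.295 = 4.95285 m below the surface.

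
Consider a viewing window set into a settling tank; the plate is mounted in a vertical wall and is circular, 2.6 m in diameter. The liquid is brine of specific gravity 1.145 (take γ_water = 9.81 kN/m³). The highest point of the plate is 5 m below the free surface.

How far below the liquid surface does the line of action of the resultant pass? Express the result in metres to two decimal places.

h_p = 6.37 m

γ = 1.145 × 9.81 = 11.23245 kN/m³.
The centroid is at the centre, 1.3 m below the top of the plate, so the centroid depth is h_c = 5 + 1.3 = 6.3 m.
A = π(1.3)² = 5.30929 m².
Resultant F = γ·h_c·A = 11.23245 × 6.3 × 5.30929 = 375.709 kN.
I_c = πr⁴/4 = π × 1.3⁴/4 = 2.24318 m⁴.
Centre of pressure: y_p = y_c + I_c/(y_c·A) = 6.3 + 2.24318/(6.3 × 5.30929) = 6.3 + 0.0670636 = 6.36706 m along the plane.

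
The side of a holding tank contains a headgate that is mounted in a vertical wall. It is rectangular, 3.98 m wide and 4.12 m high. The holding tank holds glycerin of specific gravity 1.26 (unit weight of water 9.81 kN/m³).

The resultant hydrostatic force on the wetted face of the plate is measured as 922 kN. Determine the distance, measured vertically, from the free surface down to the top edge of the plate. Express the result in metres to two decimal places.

γ = 1.26 × 9.81 = 12.3606 kN/m³.
A = 3.98 × 4.12 = 16.3976 m².
From F = γ·h_c·A, the centroid depth is h_c = 922/(12.3606 × 16.3976) = 4.54895 m.
The centroid lies 4.12/2 = 2.06 m below the top edge, so the top edge sits at h_top = 4.54895 − 2.06 = 2.48895 m below the surface.

d_top ≈ 2.49 m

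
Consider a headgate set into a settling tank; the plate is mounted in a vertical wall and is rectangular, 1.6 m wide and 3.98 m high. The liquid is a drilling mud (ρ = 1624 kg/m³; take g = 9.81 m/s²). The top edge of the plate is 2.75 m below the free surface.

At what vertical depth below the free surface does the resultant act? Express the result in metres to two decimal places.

h_p = 5.02 m

γ = ρg = 1624 × 9.81 / 1000 = 15.93144 kN/m³.
The centroid lies 3.98/2 = 1.99 m below the top edge, so the centroid depth is h_c = 2.75 + 1.99 = 4.74 m.
A = 1.6 × 3.98 = 6.368 m².
Resultant F = γ·h_c·A = 15.93144 × 4.74 × 6.368 = 480.88 kN.
I_c = b·h³/12 = 1.6 × 3.98³/12 = 8.40597 m⁴.
Centre of pressure: y_p = y_c + I_c/(y_c·A) = 4.74 + 8.40597/(4.74 × 6.368) = 4.74 + 0.278488 = 5.01849 m along the plane.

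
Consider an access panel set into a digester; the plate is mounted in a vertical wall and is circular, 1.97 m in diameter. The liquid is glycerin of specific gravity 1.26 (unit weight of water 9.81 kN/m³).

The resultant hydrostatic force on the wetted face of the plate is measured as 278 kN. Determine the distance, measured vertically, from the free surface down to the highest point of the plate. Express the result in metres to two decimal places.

γ = 1.26 × 9.81 = 12.3606 kN/m³.
A = π(0.985)² = 3.04805 m².
From F = γ·h_c·A, the centroid depth is h_c = 278/(12.3606 × 3.04805) = 7.37876 m.
The centroid is at the centre, 0.985 m below the top of the plate, so the highest point sits at h_top = 7.37876 − 0.985 = 6.39376 m below the surface.

d_top ≈ 6.39 m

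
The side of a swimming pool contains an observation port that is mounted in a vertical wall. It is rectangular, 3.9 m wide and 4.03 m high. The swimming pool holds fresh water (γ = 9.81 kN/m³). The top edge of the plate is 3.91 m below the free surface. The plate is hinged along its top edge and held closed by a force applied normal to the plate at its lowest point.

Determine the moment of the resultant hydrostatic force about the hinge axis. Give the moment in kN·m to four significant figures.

M ≈ 2049 kN·m

γ = 9.81 kN/m³.
The centroid lies 4.03/2 = 2.015 m below the top edge, so the centroid depth is h_c = 3.91 + 2.015 = 5.925 m.
A = 3.9 × 4.03 = 15.717 m².
Resultant F = γ·h_c·A = 9.81 × 5.925 × 15.717 = 913.539 kN.
I_c = b·h³/12 = 3.9 × 4.03³/12 = 21.2715 m⁴.
Centre of pressure: y_p = y_c + I_c/(y_c·A) = 5.925 + 21.2715/(5.925 × 15.717) = 5.925 + 0.228423 = 6.15342 m along the plane.
The resultant acts 2.015 + 0.228423 = 2.24342 m (along the plate) below the hinge at the top edge, so the moment about the hinge is M = F × 2.24342 = 913.539 × 2.24342 = 2049.45 kN·m.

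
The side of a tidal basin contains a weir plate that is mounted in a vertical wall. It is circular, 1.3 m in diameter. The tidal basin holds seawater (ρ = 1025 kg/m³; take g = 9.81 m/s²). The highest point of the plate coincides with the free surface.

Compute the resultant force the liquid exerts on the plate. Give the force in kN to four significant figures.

γ = ρg = 1025 × 9.81 / 1000 = 10.05525 kN/m³.
The centroid is at the centre, 0.65 m below the top of the plate, so the centroid depth is h_c = 0.65 m.
A = π(0.65)² = 1.32732 m².
Resultant F = γ·h_c·A = 10.05525 × 0.65 × 1.32732 = 8.67525 kN.

F ≈ 8.675 kN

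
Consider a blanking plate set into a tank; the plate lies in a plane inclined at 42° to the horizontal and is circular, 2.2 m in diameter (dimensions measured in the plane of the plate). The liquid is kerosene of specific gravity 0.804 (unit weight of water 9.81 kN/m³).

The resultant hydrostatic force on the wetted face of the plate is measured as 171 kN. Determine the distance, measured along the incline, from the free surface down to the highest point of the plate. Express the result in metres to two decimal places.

y_top ≈ 7.42 m

γ = 0.804 × 9.81 = 7.88724 kN/m³.
A = π(1.1)² = 3.80133 m².
From F = γ·h_c·A, the centroid depth is h_c = 171/(7.88724 × 3.80133) = 5.70342 m.
Let θ = 42° be the plate's angle to the horizontal; measure y along the incline from where the plane meets the free surface. Vertical depth h = y·sinθ with sinθ = 0.669131.
Along the incline, y_c = h_c/sinθ = 5.70342/0.669131 = 8.52362 m.
The centroid is at the centre, 1.1 m below the top of the plate, so the highest point sits at y_top = 8.52362 − 1.1 = 7.42362 m along the incline.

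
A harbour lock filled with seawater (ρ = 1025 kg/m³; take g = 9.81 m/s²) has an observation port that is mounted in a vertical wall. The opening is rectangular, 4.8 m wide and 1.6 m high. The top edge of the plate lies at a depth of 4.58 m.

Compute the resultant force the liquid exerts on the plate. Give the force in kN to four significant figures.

F ≈ 415.5 kN

γ = ρg = 1025 × 9.81 / 1000 = 10.05525 kN/m³.
The centroid lies 1.6/2 = 0.8 m below the top edge, so the centroid depth is h_c = 4.58 + 0.8 = 5.38 m.
A = 4.8 × 1.6 = 7.68 m².
Resultant F = γ·h_c·A = 10.05525 × 5.38 × 7.68 = 415.467 kN.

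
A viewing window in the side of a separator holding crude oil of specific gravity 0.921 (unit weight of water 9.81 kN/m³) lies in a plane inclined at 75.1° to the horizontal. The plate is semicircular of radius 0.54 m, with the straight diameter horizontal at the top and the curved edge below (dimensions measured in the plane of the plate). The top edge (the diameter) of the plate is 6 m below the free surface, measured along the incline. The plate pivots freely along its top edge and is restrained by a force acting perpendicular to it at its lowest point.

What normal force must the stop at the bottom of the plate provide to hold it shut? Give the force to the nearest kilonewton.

γ = 0.921 × 9.81 = 9.03501 kN/m³.
Let θ = 75.1° be the plate's angle to the horizontal; measure y along the incline from where the plane meets the free surface. Vertical depth h = y·sinθ with sinθ = 0.966376.
The centroid of a semicircle lies 4r/(3π) = 0.229183 m from the diameter, here below the top edge, so y_c = 6 + 0.229183 = 6.22918 m and h_c = 6.22918 × 0.966376 = 6.01973 m.
A = πr²/2 = π × 0.54²/2 = 0.458044 m².
Resultant F = γ·h_c·A = 9.03501 × 6.01973 × 0.458044 = 24.9122 kN.
I_c = (π/8 − 8/(9π))·r⁴ = 0.109757 × 0.54⁴ = 0.0093327 m⁴.
Centre of pressure: y_p = y_c + I_c/(y_c·A) = 6.22918 + 0.0093327/(6.22918 × 0.458044) = 6.22918 + 0.00327091 = 6.23245 m along the plane.
The resultant acts 0.229183 + 0.00327091 = 0.232454 m (along the plate) below the hinge at the top edge, so the moment about the hinge is M = F × 0.232454 = 24.9122 × 0.232454 = 5.79094 kN·m.
A normal force at the bottom, 0.54 m from the hinge, must supply this moment: P = 5.79094/0.54 = 10.724 kN.

P ≈ 11 kN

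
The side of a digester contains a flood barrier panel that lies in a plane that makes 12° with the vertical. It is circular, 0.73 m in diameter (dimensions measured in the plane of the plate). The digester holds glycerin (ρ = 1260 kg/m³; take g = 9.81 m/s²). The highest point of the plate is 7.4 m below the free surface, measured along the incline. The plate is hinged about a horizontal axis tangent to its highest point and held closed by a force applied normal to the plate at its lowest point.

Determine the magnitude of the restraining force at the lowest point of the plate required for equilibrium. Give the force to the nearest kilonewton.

P ≈ 20 kN

γ = ρg = 1260 × 9.81 / 1000 = 12.3606 kN/m³.
The plate makes 12° with the vertical, i.e. θ = 90° − 12° = 78° to the horizontal. Measuring y along the incline from the free-surface line, vertical depth h = y·sinθ with sinθ = 0.978148.
The centroid is at the centre, 0.365 m below the top of the plate, so y_c = 7.4 + 0.365 = 7.765 m and h_c = 7.765 × 0.978148 = 7.59532 m.
A = π(0.365)² = 0.418539 m².
Resultant F = γ·h_c·A = 12.3606 × 7.59532 × 0.418539 = 39.2936 kN.
I_c = πr⁴/4 = π × 0.365⁴/4 = 0.01394 m⁴.
Centre of pressure: y_p = y_c + I_c/(y_c·A) = 7.765 + 0.01394/(7.765 × 0.418539) = 7.765 + 0.00428929 = 7.76929 m along the plane.
The resultant acts 0.365 + 0.00428929 = 0.369289 m (along the plate) below the hinge at the top edge, so the moment about the hinge is M = F × 0.369289 = 39.2936 × 0.369289 = 14.5107 kN·m.
A normal force at the bottom, 0.73 m from the hinge, must supply this moment: P = 14.5107/0.73 = 19.8777 kN.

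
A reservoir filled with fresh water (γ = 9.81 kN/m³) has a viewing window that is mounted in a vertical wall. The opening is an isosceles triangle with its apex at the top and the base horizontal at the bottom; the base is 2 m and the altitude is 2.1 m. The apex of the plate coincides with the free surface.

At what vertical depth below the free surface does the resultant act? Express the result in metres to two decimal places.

γ = 9.81 kN/m³.
With the apex up, the centroid sits 2h/3 = 2 × 2.1/3 = 1.4 m below the apex, so the centroid depth is h_c = 1.4 m.
A = ½ × 2 × 2.1 = 2.1 m².
Resultant F = γ·h_c·A = 9.81 × 1.4 × 2.1 = 28.8414 kN.
I_c = b·h³/36 = 2 × 2.1³/36 = 0.5145 m⁴.
Centre of pressure: y_p = y_c + I_c/(y_c·A) = 1.4 + 0.5145/(1.4 × 2.1) = 1.4 + 0.175 = 1.575 m along the plane.

h_p = 1.58 m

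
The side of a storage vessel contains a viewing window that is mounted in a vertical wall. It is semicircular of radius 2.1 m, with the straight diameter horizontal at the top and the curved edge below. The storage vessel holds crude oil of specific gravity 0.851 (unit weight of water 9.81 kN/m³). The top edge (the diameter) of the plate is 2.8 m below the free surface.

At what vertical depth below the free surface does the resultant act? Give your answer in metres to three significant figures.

h_p = 3.77 m

γ = 0.851 × 9.81 = 8.34831 kN/m³.
The centroid of a semicircle lies 4r/(3π) = 0.891268 m from the diameter, here below the top edge, so the centroid depth is h_c = 2.8 + 0.891268 = 3.69127 m.
A = πr²/2 = π × 2.1²/2 = 6.92721 m².
Resultant F = γ·h_c·A = 8.34831 × 3.69127 × 6.92721 = 213.468 kN.
I_c = (π/8 − 8/(9π))·r⁴ = 0.109757 × 2.1⁴ = 2.13457 m⁴.
Centre of pressure: y_p = y_c + I_c/(y_c·A) = 3.69127 + 2.13457/(3.69127 × 6.92721) = 3.69127 + 0.0834788 = 3.77475 m along the plane.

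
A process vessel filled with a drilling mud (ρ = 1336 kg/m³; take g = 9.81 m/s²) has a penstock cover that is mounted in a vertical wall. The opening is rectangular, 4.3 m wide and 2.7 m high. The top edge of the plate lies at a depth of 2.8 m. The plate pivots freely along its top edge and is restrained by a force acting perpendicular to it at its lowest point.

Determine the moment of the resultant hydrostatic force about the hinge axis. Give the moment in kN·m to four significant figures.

γ = ρg = 1336 × 9.81 / 1000 = 13.10616 kN/m³.
The centroid lies 2.7/2 = 1.35 m below the top edge, so the centroid depth is h_c = 2.8 + 1.35 = 4.15 m.
A = 4.3 × 2.7 = 11.61 m².
Resultant F = γ·h_c·A = 13.10616 × 4.15 × 11.61 = 631.474 kN.
I_c = b·h³/12 = 4.3 × 2.7³/12 = 7.05308 m⁴.
Centre of pressure: y_p = y_c + I_c/(y_c·A) = 4.15 + 7.05308/(4.15 × 11.61) = 4.15 + 0.146386 = 4.29639 m along the plane.
The resultant acts 1.35 + 0.146386 = 1.49639 m (along the plate) below the hinge at the top edge, so the moment about the hinge is M = F × 1.49639 = 631.474 × 1.49639 = 944.931 kN·m.

M ≈ 944.9 kN·m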